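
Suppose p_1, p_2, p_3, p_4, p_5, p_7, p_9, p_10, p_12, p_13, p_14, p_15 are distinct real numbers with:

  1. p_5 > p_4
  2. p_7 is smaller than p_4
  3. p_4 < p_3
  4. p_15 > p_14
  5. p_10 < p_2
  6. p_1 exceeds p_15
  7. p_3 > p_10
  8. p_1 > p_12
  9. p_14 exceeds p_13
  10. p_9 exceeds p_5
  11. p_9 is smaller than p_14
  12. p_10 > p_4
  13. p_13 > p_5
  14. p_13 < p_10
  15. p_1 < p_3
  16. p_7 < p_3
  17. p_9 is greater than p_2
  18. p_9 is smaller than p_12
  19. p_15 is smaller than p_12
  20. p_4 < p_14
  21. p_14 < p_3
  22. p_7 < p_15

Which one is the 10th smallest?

Piecing the relations together gives one ordering: p_7 < p_4 < p_5 < p_13 < p_10 < p_2 < p_9 < p_14 < p_15 < p_12 < p_1 < p_3.
The 10th smallest is p_12.

p_12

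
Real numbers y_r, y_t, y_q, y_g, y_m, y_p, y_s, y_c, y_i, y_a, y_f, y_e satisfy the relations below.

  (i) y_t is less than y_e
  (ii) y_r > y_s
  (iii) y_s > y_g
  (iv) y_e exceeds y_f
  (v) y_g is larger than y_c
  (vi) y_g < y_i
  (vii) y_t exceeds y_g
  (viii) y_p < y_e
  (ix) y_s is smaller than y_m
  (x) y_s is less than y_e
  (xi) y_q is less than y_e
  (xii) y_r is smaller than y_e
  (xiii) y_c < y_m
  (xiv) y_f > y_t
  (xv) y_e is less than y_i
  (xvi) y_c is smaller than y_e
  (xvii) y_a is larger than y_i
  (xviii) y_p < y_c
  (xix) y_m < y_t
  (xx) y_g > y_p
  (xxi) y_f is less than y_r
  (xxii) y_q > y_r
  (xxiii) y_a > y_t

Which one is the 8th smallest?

Chaining the given pairs: y_p < y_c < y_g < y_s < y_m < y_t < y_f < y_r < y_q < y_e < y_i < y_a.
The 8th smallest is y_r.

y_r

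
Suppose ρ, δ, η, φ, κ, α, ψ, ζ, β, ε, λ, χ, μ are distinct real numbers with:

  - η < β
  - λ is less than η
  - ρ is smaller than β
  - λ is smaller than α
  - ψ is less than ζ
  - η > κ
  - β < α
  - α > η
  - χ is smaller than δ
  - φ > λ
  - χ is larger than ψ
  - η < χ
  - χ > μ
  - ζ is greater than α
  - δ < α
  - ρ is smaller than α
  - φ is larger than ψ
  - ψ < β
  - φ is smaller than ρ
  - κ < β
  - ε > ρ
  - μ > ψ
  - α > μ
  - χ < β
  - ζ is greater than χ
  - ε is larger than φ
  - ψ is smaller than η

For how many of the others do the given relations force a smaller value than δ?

The elements the relations force below δ are ψ, κ, μ, λ, η, χ — no chain reaches any other.
That is 6.

6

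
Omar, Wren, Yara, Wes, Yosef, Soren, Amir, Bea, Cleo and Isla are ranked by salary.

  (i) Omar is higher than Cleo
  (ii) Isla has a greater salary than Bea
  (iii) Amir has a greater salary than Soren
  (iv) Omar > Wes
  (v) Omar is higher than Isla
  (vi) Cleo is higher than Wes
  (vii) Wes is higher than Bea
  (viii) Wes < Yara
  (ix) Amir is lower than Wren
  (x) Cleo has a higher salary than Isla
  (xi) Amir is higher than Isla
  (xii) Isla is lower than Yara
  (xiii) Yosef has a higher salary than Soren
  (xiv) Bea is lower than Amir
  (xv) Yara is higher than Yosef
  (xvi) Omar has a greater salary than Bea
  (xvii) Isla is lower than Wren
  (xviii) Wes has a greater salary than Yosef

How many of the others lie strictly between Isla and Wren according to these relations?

1

The relations place Isla below Wren. An element lies strictly between them when it is forced above Isla and also forced below Wren.
Above Isla: {Amir, Cleo, Yara, Omar}. Below Wren: {Bea, Soren, Amir}.
Intersection: {Amir} — 1.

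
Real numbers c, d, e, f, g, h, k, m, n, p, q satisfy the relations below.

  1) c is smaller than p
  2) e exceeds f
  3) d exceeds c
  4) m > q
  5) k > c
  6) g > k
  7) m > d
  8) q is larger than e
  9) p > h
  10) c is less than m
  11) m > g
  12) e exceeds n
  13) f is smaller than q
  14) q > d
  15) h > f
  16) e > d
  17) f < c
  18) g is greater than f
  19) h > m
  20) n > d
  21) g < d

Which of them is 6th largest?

Chaining the given pairs: f < c < k < g < d < n < e < q < m < h < p.
The 6th largest is n.

n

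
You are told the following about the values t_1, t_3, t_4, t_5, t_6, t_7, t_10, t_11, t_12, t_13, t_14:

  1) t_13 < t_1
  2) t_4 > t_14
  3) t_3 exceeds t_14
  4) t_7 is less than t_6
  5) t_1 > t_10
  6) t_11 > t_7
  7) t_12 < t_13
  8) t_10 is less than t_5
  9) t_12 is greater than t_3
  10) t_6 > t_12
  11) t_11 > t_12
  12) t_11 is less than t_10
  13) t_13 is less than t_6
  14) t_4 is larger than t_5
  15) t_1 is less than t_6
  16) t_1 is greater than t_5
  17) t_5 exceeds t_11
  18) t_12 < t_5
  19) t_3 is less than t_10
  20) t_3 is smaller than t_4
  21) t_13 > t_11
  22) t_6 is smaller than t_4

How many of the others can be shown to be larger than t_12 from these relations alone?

Directly above t_12: t_11, t_13, t_5, t_6.
One step further: t_10, t_1, t_4 (7 so far).
Nothing else is reachable above t_12; 7 in all.

7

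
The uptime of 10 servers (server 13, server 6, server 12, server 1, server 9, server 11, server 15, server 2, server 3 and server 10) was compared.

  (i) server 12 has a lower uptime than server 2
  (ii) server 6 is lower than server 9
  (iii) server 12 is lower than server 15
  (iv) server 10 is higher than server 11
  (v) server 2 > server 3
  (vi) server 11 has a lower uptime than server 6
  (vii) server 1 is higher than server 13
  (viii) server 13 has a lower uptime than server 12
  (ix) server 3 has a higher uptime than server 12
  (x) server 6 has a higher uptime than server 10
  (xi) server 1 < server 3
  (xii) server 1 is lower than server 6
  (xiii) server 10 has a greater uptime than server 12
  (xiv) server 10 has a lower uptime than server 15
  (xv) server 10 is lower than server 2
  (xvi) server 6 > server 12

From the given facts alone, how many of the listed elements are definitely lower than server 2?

6

Directly below server 2: server 12, server 10, server 3.
One step further: server 11, server 13, server 1 (6 so far).
Nothing else is reachable below server 2; 6 in all.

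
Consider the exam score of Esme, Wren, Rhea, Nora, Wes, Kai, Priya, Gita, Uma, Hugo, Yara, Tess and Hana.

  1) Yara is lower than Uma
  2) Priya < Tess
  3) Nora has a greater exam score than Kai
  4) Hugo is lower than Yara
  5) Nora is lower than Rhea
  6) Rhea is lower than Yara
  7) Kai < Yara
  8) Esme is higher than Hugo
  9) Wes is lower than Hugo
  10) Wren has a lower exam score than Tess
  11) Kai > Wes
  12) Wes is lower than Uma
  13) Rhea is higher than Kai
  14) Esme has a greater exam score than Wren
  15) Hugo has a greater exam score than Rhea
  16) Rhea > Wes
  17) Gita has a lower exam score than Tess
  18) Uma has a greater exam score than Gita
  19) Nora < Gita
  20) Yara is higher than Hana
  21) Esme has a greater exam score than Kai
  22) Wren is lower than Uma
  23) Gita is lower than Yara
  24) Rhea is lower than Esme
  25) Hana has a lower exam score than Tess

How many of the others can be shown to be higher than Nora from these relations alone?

7

The elements the relations force above Nora are Rhea, Hugo, Gita, Yara, Esme, Tess, Uma — no chain reaches any other.
That is 7.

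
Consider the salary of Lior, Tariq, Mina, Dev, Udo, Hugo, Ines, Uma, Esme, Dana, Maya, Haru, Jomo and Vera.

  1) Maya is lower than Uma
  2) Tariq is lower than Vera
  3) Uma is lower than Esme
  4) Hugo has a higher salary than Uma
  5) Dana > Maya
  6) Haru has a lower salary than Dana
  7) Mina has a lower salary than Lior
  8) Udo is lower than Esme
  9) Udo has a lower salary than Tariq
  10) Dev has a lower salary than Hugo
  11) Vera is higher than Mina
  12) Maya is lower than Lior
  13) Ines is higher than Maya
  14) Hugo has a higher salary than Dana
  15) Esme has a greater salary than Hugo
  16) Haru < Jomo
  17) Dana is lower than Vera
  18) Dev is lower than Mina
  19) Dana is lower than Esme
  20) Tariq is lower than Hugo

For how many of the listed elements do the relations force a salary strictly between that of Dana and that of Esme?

1

The relations place Dana below Esme. An element lies strictly between them when it is forced above Dana and also forced below Esme.
Above Dana: {Hugo, Vera}. Below Esme: {Maya, Haru, Udo, Dev, Tariq, Uma, Hugo}.
Intersection: {Hugo} — 1.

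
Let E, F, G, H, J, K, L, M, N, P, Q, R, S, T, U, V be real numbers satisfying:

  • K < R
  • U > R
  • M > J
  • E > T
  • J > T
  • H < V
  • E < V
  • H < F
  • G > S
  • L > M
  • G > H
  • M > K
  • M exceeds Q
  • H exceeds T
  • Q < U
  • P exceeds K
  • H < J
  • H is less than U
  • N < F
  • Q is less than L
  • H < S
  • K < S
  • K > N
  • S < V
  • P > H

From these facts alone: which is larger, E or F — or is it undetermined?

undetermined

Following every chain through E: above E we get V; below E we get T.
F is not reached, and no chain runs the other way from F to E.
So the given relations leave the order of E and F undetermined.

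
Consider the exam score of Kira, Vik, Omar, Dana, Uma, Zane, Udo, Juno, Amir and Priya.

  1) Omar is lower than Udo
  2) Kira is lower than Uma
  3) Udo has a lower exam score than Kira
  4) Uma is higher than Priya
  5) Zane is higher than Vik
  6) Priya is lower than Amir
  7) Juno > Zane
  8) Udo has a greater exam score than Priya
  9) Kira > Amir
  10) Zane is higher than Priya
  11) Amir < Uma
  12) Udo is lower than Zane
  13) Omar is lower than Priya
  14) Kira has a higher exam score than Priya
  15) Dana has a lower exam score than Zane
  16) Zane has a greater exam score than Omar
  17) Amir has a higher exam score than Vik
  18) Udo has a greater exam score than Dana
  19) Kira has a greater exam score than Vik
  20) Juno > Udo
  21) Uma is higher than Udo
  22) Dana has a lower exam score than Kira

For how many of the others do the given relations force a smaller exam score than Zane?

From Zane the given relations immediately reach Omar, Vik, Priya, Dana, Udo.
No other element is forced below Zane by the given relations, so the count is 5.

5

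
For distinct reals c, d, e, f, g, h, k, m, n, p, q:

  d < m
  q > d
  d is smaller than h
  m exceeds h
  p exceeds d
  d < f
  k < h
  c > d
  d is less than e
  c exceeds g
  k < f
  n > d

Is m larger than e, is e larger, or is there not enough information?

undetermined

Following every chain through e: below e we get d.
m is not reached, and no chain runs the other way from m to e.
So the given relations leave the order of e and m undetermined.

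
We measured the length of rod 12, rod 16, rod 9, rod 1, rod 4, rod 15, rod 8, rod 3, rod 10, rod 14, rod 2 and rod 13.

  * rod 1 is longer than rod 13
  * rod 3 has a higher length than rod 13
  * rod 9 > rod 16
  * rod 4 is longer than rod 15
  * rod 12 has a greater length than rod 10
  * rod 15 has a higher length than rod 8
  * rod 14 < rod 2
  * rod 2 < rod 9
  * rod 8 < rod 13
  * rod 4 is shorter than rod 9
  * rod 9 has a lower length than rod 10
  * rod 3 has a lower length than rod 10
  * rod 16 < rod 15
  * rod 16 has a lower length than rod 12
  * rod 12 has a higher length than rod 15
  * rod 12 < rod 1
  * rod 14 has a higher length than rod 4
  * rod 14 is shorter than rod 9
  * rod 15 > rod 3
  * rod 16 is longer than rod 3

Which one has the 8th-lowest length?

rod 2

Piecing the relations together gives one ordering: rod 8 < rod 13 < rod 3 < rod 16 < rod 15 < rod 4 < rod 14 < rod 2 < rod 9 < rod 10 < rod 12 < rod 1.
Counting 8 from the smallest end gives rod 2.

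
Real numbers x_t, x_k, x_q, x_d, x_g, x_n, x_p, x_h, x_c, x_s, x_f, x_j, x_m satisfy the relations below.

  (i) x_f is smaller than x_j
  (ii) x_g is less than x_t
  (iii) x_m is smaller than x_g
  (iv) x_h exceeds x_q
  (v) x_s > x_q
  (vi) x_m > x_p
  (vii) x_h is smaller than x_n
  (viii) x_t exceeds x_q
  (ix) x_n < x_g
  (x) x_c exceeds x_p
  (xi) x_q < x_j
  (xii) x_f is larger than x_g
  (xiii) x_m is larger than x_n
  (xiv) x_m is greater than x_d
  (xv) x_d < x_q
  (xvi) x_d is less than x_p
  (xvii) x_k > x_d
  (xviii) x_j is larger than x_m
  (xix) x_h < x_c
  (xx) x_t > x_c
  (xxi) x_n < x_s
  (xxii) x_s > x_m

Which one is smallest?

x_q is not least since x_d < x_q; x_p is not least since x_d < x_p; x_h is not least since x_q < x_h; x_n is not least since x_h < x_n; x_c is not least since x_p < x_c; x_m is not least since x_n < x_m; x_g is not least since x_m < x_g; x_k is not least since x_d < x_k; x_f is not least since x_g < x_f; x_s is not least since x_m < x_s; x_j is not least since x_f < x_j; x_t is not least since x_q < x_t.
Only x_d has nothing below it, so x_d is the smallest.

x_d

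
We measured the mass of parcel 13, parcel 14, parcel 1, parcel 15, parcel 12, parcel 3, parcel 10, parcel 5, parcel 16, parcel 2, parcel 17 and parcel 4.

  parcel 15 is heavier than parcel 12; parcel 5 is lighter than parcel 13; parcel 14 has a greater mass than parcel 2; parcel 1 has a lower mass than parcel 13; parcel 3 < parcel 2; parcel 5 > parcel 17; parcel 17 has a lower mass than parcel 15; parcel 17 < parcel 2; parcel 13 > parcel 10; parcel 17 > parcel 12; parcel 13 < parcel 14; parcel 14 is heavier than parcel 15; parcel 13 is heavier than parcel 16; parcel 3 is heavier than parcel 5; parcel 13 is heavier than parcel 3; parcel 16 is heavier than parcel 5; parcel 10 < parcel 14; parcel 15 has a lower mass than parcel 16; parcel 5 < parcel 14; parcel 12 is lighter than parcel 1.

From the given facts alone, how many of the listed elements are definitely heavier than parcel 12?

From parcel 12 the given relations immediately reach parcel 17, parcel 15, parcel 1.
From those, parcel 5, parcel 16, parcel 2, parcel 13, parcel 14 — 8 in total.
From those, parcel 3 — 9 in total.
No other element is forced above parcel 12 by the given relations, so the count is 9.

9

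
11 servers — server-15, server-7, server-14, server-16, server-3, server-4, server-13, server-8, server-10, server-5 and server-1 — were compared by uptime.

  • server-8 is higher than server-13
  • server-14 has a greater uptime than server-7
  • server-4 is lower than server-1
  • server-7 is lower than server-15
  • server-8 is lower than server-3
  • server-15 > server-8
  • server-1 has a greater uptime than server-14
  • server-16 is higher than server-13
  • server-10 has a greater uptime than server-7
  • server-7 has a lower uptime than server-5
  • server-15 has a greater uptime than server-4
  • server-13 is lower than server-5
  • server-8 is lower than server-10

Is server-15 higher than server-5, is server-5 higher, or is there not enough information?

Following every chain through server-5: below server-5 we get server-7, server-13.
server-15 is not reached, and no chain runs the other way from server-15 to server-5.
So the given relations leave the order of server-5 and server-15 undetermined.

undetermined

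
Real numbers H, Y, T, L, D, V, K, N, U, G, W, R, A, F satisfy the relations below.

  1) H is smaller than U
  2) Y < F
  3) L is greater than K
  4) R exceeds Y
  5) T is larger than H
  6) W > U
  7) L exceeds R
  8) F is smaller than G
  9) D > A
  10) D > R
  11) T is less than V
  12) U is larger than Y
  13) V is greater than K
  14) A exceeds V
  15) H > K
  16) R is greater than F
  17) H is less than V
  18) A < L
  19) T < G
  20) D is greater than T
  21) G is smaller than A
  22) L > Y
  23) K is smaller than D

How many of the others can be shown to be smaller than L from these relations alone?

9

From L the given relations immediately reach K, Y, R, A.
From those, F, G, V — 7 in total.
From those, H, T — 9 in total.
No other element is forced below L by the given relations, so the count is 9.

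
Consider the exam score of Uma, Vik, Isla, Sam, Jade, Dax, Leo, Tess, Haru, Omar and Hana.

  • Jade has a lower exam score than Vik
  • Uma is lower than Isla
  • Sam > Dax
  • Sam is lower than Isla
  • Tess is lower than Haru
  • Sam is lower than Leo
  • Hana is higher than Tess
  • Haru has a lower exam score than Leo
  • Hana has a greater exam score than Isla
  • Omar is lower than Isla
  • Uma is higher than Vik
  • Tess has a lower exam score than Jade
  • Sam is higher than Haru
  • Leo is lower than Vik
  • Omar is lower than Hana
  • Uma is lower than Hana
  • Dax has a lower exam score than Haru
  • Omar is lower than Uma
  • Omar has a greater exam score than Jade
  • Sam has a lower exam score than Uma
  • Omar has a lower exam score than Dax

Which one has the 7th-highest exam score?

Piecing the relations together gives one ordering: Tess < Jade < Omar < Dax < Haru < Sam < Leo < Vik < Uma < Isla < Hana.
Counting 7 from the largest end gives Haru.

Haru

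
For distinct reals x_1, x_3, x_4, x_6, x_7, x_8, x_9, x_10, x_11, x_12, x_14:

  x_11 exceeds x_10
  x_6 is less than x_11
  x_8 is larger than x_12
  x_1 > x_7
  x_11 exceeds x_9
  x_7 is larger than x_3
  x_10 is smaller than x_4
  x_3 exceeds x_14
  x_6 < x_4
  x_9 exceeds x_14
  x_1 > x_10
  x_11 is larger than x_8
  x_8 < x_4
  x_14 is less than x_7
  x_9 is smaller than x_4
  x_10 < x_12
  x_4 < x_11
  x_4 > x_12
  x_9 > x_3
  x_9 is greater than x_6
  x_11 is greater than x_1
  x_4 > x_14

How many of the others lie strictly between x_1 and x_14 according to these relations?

2

Chaining upward from x_14 reaches: x_3, x_9, x_4, x_7, x_11.
Chaining downward from x_1 reaches: x_10, x_3, x_7.
Strictly between x_14 and x_1 are those in both lists: x_3, x_7 — 2 elements.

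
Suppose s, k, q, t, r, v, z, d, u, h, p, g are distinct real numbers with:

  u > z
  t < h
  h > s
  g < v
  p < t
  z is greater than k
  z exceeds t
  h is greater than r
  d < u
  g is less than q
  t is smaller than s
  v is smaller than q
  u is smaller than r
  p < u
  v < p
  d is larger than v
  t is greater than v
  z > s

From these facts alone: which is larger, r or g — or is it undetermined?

r

g < v < p < t < s < z < u < r, by transitivity through v, p, t, s, z, u.
So r is larger.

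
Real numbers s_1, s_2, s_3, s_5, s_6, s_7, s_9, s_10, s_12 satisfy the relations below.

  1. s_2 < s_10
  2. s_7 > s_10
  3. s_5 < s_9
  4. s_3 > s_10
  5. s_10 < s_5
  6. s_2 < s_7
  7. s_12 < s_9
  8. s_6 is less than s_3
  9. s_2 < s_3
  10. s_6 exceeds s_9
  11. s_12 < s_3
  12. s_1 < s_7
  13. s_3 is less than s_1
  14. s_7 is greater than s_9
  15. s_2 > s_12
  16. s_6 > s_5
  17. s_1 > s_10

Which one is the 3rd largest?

s_3

The consecutive relations fix a unique order: s_12 < s_2 < s_10 < s_5 < s_9 < s_6 < s_3 < s_1 < s_7.
Counting 3 from the largest end gives s_3.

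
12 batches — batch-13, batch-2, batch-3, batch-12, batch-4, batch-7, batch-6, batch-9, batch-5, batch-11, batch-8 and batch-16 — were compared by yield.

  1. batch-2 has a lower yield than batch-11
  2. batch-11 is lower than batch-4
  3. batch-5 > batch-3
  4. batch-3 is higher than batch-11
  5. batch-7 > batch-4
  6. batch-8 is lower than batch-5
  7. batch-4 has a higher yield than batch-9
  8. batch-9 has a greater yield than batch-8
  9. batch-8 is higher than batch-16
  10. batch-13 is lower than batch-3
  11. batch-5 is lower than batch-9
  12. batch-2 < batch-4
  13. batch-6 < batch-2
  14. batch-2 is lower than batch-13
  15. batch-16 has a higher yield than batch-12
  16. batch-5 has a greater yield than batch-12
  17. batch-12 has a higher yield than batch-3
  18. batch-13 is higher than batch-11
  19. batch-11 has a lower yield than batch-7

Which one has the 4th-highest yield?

batch-5

Chaining the given pairs: batch-6 < batch-2 < batch-11 < batch-13 < batch-3 < batch-12 < batch-16 < batch-8 < batch-5 < batch-9 < batch-4 < batch-7.
Counting 4 from the largest end gives batch-5.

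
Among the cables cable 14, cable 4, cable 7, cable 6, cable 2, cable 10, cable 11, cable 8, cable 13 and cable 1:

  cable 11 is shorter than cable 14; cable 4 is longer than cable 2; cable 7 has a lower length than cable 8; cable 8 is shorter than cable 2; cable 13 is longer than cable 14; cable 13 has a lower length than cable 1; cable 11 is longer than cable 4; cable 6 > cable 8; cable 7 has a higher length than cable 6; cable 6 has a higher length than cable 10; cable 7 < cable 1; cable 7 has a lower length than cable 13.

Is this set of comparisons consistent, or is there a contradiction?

inconsistent

Chaining the given relations yields cable 6 < cable 7 < cable 8, so cable 6 < cable 8. But one relation states cable 8 < cable 6. These cannot both hold.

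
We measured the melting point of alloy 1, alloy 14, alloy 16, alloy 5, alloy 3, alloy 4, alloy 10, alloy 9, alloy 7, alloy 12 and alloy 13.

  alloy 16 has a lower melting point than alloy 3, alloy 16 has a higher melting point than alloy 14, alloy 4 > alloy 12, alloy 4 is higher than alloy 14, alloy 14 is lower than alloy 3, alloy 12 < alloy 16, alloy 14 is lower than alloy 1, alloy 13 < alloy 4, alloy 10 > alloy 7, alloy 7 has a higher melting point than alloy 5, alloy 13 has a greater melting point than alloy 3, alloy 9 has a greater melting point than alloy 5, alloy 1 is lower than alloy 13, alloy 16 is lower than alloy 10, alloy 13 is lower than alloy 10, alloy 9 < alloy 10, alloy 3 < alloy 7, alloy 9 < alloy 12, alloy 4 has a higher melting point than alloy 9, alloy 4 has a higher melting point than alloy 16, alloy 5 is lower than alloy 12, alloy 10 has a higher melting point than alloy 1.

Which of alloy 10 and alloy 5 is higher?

alloy 5 < alloy 9 and alloy 9 < alloy 12 give alloy 5 < alloy 12.
With alloy 12 < alloy 16: alloy 5 < alloy 9 < alloy 12 < alloy 16.
With alloy 16 < alloy 3: alloy 5 < alloy 9 < alloy 12 < alloy 16 < alloy 3.
With alloy 3 < alloy 13: alloy 5 < alloy 9 < alloy 12 < alloy 16 < alloy 3 < alloy 13.
With alloy 13 < alloy 10: alloy 5 < alloy 9 < alloy 12 < alloy 16 < alloy 3 < alloy 13 < alloy 10.
So alloy 5 < alloy 10; alloy 10 is the higher of the two.

alloy 10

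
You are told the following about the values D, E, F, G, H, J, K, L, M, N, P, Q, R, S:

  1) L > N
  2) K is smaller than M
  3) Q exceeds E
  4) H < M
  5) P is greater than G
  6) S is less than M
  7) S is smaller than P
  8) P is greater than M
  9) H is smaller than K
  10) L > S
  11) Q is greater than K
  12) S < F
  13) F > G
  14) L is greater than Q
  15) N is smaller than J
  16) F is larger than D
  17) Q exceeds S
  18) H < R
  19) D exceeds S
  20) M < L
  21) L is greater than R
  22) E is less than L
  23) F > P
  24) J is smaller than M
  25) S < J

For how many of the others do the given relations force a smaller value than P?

7

Directly below P: S, G, M.
One step further: H, K, J (6 so far).
One step further: N (7 so far).
Nothing else is reachable below P; 7 in all.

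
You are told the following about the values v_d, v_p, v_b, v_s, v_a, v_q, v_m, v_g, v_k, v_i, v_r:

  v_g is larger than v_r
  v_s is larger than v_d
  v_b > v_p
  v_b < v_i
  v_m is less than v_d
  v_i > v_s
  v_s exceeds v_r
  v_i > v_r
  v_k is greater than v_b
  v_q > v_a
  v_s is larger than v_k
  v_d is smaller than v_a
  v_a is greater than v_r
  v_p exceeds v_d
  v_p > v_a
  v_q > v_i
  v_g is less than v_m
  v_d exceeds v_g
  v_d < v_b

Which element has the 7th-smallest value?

Piecing the relations together gives one ordering: v_r < v_g < v_m < v_d < v_a < v_p < v_b < v_k < v_s < v_i < v_q.
Counting 7 from the smallest end gives v_b.

v_b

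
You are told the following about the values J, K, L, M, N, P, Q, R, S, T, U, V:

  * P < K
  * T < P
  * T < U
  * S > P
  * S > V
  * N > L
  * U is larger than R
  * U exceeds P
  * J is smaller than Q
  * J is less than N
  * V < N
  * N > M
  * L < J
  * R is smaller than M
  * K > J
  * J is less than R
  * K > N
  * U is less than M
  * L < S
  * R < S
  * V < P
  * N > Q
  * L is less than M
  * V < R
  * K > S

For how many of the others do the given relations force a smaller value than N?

9

The elements the relations force below N are L, V, J, R, T, P, U, M, Q — no chain reaches any other.
That is 9.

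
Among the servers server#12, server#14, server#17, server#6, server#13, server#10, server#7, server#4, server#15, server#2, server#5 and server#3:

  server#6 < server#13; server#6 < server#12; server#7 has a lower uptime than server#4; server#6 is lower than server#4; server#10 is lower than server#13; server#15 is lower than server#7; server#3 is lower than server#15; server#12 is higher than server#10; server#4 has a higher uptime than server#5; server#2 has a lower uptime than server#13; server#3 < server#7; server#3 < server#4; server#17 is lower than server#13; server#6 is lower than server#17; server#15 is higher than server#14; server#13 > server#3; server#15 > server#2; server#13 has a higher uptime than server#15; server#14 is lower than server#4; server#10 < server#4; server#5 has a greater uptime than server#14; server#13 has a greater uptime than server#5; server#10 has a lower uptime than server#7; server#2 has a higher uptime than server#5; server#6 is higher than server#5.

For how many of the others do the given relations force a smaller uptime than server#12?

The elements the relations force below server#12 are server#14, server#5, server#6, server#10 — no chain reaches any other.
That is 4.

4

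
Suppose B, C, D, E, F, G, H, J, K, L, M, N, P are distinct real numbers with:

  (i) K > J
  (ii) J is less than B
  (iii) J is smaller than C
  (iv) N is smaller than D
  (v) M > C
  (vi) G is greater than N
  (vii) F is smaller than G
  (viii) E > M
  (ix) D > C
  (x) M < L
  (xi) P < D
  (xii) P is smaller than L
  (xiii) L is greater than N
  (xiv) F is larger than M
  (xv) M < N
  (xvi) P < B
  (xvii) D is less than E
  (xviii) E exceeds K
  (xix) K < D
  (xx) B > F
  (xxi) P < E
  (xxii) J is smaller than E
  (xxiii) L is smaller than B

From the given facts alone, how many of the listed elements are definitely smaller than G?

Directly below G: F, N.
One step further: M (3 so far).
One step further: C (4 so far).
One step further: J (5 so far).
No other element is forced below G by the given relations, so the count is 5.

5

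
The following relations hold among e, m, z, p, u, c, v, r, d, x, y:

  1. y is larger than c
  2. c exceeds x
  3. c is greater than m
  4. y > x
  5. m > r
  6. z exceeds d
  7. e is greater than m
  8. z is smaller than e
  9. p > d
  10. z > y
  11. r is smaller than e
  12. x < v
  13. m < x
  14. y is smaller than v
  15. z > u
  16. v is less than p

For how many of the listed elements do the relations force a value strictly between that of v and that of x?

2

The relations place x below v. An element lies strictly between them when it is forced above x and also forced below v.
Above x: {c, y, z, e, p}. Below v: {r, m, c, y}.
Intersection: {c, y} — 2.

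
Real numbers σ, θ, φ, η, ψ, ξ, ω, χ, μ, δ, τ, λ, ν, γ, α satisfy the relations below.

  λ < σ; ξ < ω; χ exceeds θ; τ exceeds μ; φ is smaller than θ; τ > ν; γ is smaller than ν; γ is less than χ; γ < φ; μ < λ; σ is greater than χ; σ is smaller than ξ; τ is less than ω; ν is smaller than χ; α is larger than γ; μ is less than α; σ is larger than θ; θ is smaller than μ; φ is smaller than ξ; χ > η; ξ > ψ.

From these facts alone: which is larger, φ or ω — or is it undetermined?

ω

Chaining the given relations: φ < θ < μ < λ < σ < ξ < ω.
So ω is larger.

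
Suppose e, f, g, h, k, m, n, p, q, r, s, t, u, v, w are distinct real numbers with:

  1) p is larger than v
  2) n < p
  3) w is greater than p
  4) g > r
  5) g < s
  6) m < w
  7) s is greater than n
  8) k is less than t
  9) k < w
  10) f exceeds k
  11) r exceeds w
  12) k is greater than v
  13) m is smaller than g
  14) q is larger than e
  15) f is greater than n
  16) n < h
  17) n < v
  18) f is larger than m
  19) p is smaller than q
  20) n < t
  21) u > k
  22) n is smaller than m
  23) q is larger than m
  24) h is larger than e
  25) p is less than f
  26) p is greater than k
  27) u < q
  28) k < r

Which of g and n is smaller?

n

Following the relations from n: n < v < k < p < w < r < g.
So n < g; n is the smaller of the two.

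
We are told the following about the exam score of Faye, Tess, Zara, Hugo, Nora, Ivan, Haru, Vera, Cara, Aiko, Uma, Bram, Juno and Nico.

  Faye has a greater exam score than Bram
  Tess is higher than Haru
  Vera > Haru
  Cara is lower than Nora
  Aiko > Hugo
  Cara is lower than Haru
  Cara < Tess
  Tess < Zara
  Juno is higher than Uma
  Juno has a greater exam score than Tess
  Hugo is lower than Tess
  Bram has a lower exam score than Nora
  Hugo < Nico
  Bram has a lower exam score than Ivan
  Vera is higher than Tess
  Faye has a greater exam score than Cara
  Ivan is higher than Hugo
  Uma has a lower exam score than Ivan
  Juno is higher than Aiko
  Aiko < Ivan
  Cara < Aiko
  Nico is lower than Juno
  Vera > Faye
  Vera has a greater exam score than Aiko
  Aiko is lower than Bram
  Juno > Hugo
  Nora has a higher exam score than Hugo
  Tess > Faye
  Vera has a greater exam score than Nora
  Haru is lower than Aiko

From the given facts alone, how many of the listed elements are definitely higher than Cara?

10

From Cara the given relations immediately reach Haru, Aiko, Faye, Tess, Nora.
From those, Bram, Vera, Ivan, Juno, Zara — 10 in total.
Nothing else is reachable above Cara; 10 in all.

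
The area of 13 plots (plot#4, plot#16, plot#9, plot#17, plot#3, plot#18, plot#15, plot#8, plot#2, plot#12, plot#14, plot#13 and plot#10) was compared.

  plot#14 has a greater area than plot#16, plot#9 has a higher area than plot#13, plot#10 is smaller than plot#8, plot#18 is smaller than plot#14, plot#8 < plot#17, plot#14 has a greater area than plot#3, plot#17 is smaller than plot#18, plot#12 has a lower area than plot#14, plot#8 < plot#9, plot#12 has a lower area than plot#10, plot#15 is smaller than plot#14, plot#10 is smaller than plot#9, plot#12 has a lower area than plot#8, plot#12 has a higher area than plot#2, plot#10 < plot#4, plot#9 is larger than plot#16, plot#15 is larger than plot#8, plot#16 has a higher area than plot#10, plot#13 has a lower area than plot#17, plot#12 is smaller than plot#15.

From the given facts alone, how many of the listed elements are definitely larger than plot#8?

5

The elements the relations force above plot#8 are plot#15, plot#17, plot#18, plot#9, plot#14 — no chain reaches any other.
That is 5.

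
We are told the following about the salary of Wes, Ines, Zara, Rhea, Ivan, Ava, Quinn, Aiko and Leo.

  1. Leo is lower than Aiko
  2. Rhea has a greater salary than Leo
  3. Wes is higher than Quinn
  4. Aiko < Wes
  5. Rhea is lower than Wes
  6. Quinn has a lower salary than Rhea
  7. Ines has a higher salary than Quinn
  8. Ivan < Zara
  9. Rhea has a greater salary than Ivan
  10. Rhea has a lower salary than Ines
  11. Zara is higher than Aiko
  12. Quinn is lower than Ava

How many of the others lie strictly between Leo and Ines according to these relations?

1

The relations place Leo below Ines. An element lies strictly between them when it is forced above Leo and also forced below Ines.
Above Leo: {Aiko, Rhea, Wes, Zara}. Below Ines: {Quinn, Ivan, Rhea}.
Intersection: {Rhea} — 1.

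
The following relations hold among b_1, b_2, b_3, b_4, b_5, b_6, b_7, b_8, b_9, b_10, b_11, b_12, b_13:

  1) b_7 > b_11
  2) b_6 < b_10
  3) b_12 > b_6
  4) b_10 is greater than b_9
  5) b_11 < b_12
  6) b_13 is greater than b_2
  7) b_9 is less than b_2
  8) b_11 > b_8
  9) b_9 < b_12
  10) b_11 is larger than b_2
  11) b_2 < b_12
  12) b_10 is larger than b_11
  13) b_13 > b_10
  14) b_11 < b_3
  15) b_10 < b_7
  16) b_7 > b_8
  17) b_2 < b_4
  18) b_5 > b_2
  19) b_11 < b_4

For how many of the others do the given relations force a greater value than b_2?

The elements the relations force above b_2 are b_11, b_5, b_10, b_12, b_4, b_13, b_7, b_3 — no chain reaches any other.
That is 8.

8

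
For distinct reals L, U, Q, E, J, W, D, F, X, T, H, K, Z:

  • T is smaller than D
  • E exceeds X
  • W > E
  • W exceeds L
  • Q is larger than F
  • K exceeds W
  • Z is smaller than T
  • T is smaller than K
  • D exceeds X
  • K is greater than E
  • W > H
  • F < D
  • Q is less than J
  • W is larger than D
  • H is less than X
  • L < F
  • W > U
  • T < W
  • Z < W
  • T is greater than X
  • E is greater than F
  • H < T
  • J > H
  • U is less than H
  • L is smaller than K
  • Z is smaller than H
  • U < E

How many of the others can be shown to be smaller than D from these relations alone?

From D the given relations immediately reach X, T, F.
From those, Z, H, L — 6 in total.
From those, U — 7 in total.
No other element is forced below D by the given relations, so the count is 7.

7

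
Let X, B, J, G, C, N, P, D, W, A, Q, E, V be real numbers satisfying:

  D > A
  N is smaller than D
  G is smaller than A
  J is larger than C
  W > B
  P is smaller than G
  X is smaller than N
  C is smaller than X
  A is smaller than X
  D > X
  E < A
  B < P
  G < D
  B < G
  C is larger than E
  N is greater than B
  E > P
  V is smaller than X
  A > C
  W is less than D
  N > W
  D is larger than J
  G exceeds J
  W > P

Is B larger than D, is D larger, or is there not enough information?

D

B < P and P < E give B < E.
With E < C: B < P < E < C.
With C < J: B < P < E < C < J.
Then J < G extends the chain to G.
With G < A: B < P < E < C < J < G < A.
With A < X: B < P < E < C < J < G < A < X.
With X < N: B < P < E < C < J < G < A < X < N.
Then N < D extends the chain to D.
So D is larger.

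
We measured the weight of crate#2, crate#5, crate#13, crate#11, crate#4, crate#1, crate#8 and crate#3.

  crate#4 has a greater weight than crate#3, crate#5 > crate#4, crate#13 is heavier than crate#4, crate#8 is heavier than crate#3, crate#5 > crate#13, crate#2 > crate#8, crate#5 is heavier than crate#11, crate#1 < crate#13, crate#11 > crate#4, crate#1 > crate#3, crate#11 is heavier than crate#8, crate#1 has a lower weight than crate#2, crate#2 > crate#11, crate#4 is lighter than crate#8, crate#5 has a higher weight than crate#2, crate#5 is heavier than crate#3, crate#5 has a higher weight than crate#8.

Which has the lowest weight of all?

crate#3

Chaining upward from crate#3: directly above it, crate#4, crate#1, crate#8, crate#5; then crate#11, crate#2, crate#13.
That covers every other element, and nothing is given below crate#3, so crate#3 is the lowest weight.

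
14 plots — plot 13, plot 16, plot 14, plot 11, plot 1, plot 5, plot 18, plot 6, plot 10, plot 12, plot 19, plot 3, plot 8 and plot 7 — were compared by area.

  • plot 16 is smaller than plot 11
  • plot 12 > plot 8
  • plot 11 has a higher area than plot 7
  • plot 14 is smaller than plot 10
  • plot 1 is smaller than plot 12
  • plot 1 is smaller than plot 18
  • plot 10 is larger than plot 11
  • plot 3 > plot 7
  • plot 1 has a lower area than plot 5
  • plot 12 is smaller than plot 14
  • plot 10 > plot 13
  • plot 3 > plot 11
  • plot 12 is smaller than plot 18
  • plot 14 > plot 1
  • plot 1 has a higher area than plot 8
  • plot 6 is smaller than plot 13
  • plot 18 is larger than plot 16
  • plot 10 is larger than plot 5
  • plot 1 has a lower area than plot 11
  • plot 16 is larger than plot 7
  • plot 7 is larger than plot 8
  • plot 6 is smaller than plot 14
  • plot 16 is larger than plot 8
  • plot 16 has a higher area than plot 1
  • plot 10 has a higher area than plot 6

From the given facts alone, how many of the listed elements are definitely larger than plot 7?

5

Directly above plot 7: plot 16, plot 11, plot 3.
One step further: plot 10, plot 18 (5 so far).
No other element is forced above plot 7 by the given relations, so the count is 5.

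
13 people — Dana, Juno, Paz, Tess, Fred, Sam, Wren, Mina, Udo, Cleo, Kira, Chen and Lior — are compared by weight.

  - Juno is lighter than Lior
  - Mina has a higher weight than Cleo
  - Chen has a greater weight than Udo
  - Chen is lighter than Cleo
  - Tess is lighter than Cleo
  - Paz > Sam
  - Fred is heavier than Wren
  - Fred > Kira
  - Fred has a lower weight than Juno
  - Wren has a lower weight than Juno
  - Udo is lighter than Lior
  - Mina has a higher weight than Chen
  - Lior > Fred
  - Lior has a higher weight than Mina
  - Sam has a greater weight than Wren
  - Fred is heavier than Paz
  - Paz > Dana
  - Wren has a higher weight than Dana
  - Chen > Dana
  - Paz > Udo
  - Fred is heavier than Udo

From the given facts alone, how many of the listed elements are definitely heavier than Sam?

4

From Sam the given relations immediately reach Paz.
From those, Fred — 2 in total.
From those, Juno, Lior — 4 in total.
No other element is forced above Sam by the given relations, so the count is 4.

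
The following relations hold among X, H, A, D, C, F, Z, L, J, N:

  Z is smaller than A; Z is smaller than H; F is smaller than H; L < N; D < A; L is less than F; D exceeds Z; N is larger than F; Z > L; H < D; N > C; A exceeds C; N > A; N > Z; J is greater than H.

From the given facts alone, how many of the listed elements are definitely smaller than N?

7

Directly below N: L, C, Z, F, A.
One step further: D (6 so far).
One step further: H (7 so far).
No other element is forced below N by the given relations, so the count is 7.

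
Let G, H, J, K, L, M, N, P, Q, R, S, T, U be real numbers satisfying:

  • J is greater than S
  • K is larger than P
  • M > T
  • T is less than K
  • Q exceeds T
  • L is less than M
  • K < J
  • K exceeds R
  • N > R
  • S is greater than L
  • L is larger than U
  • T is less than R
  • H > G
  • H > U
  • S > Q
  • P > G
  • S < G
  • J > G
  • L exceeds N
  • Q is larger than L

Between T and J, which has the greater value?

J

T < R and R < N give T < N.
Then N < L extends the chain to L.
Then L < Q extends the chain to Q.
Then Q < S extends the chain to S.
Then S < G extends the chain to G.
Then G < P extends the chain to P.
With P < K: T < R < N < L < Q < S < G < P < K.
Then K < J extends the chain to J.
So T < J; J is the larger of the two.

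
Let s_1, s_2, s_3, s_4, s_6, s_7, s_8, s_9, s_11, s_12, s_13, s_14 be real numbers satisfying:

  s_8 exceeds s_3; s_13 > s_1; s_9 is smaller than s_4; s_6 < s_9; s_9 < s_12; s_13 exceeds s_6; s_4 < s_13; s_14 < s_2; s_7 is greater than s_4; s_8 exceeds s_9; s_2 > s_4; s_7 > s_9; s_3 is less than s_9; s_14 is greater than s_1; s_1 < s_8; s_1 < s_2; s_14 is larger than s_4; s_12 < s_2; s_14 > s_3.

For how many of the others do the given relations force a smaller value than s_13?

From s_13 the given relations immediately reach s_6, s_1, s_4.
From those, s_9 — 4 in total.
From those, s_3 — 5 in total.
No other element is forced below s_13 by the given relations, so the count is 5.

5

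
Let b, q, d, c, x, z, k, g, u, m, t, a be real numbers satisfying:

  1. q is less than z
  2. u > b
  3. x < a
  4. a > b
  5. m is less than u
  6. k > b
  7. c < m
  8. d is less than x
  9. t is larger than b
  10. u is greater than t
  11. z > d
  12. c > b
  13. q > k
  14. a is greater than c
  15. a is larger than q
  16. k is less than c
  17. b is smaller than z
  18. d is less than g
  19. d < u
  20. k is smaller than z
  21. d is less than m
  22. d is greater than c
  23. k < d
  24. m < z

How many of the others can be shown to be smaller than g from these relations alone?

4

From g the given relations immediately reach d.
From those, k, c — 3 in total.
From those, b — 4 in total.
No other element is forced below g by the given relations, so the count is 4.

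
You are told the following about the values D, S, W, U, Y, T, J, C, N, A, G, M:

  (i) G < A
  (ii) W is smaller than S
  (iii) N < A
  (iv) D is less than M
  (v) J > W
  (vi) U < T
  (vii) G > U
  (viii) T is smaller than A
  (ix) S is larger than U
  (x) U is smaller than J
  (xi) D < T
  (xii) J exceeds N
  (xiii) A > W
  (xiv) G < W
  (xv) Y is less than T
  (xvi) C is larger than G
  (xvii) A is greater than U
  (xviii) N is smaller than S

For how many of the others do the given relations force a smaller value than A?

7

Directly below A: U, N, G, W, T.
One step further: D, Y (7 so far).
No other element is forced below A by the given relations, so the count is 7.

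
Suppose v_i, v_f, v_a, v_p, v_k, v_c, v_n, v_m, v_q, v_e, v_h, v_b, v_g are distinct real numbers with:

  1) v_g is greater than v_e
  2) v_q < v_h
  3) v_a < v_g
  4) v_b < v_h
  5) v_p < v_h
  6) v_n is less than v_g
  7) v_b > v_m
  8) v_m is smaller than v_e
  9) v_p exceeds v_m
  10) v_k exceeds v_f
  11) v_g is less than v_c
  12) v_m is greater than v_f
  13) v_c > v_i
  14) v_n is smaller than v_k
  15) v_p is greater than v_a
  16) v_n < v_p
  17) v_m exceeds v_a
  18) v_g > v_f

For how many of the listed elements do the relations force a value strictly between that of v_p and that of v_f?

The relations place v_f below v_p. An element lies strictly between them when it is forced above v_f and also forced below v_p.
Above v_f: {v_m, v_k, v_e, v_g, v_b, v_c, v_h}. Below v_p: {v_n, v_a, v_m}.
Intersection: {v_m} — 1.

1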